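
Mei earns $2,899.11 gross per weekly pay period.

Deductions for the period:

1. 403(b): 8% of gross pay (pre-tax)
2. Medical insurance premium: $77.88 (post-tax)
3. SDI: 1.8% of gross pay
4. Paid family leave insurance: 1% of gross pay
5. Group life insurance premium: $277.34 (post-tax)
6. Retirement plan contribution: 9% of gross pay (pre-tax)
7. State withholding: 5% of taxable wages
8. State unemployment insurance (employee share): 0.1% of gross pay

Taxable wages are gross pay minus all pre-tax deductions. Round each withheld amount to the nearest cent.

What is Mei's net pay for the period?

Retirement plan contribution: $2,899.11 × 0.09 = $260.92
403(b): $2,899.11 × 0.08 = $231.93
Pre-tax total = $260.92 + $231.93 = $492.85
Taxable wages = $2,899.11 − $492.85 = $2,406.26
State withholding: $2,406.26 × 0.05 = $120.31
Paid family leave insurance: $2,899.11 × 0.01 = $28.99
State unemployment insurance (employee share): $2,899.11 × 0.001 = $2.90
SDI: $2,899.11 × 0.018 = $52.18
Medical insurance premium: $77.88
Group life insurance premium: $277.34
Total deductions = $260.92 + $231.93 + $120.31 + $28.99 + $2.90 + $52.18 + $77.88 + $277.34 = $1,052.45
Net pay = $2,899.11 − $1,052.45 = $1,846.66

$1,846.66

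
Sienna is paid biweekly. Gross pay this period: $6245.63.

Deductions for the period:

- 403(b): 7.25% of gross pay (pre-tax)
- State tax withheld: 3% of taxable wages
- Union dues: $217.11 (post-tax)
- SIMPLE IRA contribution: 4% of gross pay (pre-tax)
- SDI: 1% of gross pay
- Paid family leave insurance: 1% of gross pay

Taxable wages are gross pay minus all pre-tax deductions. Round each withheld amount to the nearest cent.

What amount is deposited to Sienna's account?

403(b): $6245.63 × 0.0725 = $452.81
SIMPLE IRA contribution: $6245.63 × 0.04 = $249.83
Pre-tax total = $452.81 + $249.83 = $702.64
Taxable wages = $6245.63 − $702.64 = $5542.99
State tax withheld: $5542.99 × 0.03 = $166.29
SDI: $6245.63 × 0.01 = $62.46
Paid family leave insurance: $6245.63 × 0.01 = $62.46
Union dues: $217.11
Total deductions = $452.81 + $249.83 + $166.29 + $62.46 + $62.46 + $217.11 = $1210.96
Net pay = $6245.63 − $1210.96 = $5034.67

$5034.67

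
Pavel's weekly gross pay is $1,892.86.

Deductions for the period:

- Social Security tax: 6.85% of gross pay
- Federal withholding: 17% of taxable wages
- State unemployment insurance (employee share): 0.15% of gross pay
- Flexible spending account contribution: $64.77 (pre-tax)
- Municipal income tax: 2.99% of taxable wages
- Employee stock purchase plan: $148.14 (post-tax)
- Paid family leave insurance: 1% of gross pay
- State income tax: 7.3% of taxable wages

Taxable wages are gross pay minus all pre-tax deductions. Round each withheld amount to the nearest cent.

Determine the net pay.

Flexible spending account contribution: $64.77
Taxable wages = $1,892.86 − $64.77 = $1,828.09
Municipal income tax: $1,828.09 × 0.0299 = $54.66
Federal withholding: $1,828.09 × 0.17 = $310.78
State income tax: $1,828.09 × 0.073 = $133.45
Paid family leave insurance: $1,892.86 × 0.01 = $18.93
Social Security tax: $1,892.86 × 0.0685 = $129.66
State unemployment insurance (employee share): $1,892.86 × 0.0015 = $2.84
Employee stock purchase plan: $148.14
Total deductions = $64.77 + $54.66 + $310.78 + $133.45 + $18.93 + $129.66 + $2.84 + $148.14 = $863.23
Net pay = $1,892.86 − $863.23 = $1,029.63

$1,029.63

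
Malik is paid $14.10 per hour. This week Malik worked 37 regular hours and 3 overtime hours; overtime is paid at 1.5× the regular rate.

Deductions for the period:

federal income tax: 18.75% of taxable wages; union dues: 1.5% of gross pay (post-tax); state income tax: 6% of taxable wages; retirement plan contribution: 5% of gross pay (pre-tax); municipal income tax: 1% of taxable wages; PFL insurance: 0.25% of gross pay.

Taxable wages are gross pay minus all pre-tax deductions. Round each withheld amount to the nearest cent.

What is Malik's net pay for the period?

$402.51

Regular pay: 37 × $14.10 = $521.70
Overtime pay: 3 × $14.10 × 1.5 = $63.45
Gross pay = $521.70 + $63.45 = $585.15
Retirement plan contribution: $585.15 × 0.05 = $29.26
Taxable wages = $585.15 − $29.26 = $555.89
State income tax: $555.89 × 0.06 = $33.35
Municipal income tax: $555.89 × 0.01 = $5.56
Federal income tax: $555.89 × 0.1875 = $104.23
PFL insurance: $585.15 × 0.0025 = $1.46
Union dues: $585.15 × 0.015 = $8.78
Total deductions = $29.26 + $33.35 + $5.56 + $104.23 + $1.46 + $8.78 = $182.64
Net pay = $585.15 − $182.64 = $402.51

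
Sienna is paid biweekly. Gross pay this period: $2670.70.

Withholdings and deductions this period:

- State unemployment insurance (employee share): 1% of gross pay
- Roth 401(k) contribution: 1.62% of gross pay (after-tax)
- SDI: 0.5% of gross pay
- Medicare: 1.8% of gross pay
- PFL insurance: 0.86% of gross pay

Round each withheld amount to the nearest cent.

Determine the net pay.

State unemployment insurance (employee share): $2670.70 × 0.01 = $26.71
SDI: $2670.70 × 0.005 = $13.35
PFL insurance: $2670.70 × 0.0086 = $22.97
Medicare: $2670.70 × 0.018 = $48.07
Roth 401(k) contribution: $2670.70 × 0.0162 = $43.27
Total deductions = $26.71 + $13.35 + $22.97 + $48.07 + $43.27 = $154.37
Net pay = $2670.70 − $154.37 = $2516.33

$2516.33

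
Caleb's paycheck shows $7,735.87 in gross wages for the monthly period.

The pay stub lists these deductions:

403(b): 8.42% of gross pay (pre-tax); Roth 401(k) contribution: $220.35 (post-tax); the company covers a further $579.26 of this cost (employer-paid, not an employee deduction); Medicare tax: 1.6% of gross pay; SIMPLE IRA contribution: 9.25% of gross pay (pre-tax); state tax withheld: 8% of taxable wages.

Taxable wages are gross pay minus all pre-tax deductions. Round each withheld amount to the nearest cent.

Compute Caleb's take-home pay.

403(b): $7,735.87 × 0.0842 = $651.36
SIMPLE IRA contribution: $7,735.87 × 0.0925 = $715.57
Pre-tax total = $651.36 + $715.57 = $1,366.93
Taxable wages = $7,735.87 − $1,366.93 = $6,368.94
State tax withheld: $6,368.94 × 0.08 = $509.52
Medicare tax: $7,735.87 × 0.016 = $123.77
Roth 401(k) contribution: $220.35
(Employer's $579.26 toward Roth 401(k) contribution is not withheld from the employee.)
Total deductions = $651.36 + $715.57 + $509.52 + $123.77 + $220.35 = $2,220.57
Net pay = $7,735.87 − $2,220.57 = $5,515.30

$5,515.30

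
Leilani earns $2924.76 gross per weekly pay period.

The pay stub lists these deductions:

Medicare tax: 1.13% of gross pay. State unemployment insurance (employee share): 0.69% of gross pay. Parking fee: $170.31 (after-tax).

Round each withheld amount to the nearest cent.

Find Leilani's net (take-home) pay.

Medicare tax: $2924.76 × 0.0113 = $33.05
State unemployment insurance (employee share): $2924.76 × 0.0069 = $20.18
Parking fee: $170.31
Total deductions = $33.05 + $20.18 + $170.31 = $223.54
Net pay = $2924.76 − $223.54 = $2701.22

$2701.22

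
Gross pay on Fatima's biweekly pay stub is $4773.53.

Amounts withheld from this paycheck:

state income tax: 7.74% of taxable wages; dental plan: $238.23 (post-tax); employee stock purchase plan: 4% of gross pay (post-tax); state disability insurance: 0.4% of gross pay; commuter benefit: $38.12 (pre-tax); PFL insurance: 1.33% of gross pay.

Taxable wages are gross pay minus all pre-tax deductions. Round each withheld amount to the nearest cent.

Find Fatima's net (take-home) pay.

$3857.14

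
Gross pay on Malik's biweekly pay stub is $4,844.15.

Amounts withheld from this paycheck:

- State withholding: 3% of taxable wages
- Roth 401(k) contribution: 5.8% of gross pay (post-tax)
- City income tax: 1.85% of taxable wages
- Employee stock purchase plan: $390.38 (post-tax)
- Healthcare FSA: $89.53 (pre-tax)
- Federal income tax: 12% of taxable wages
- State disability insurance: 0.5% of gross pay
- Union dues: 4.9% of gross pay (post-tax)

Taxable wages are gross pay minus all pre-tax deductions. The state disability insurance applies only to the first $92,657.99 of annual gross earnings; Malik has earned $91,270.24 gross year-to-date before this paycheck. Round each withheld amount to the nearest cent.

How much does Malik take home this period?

$3,037.83

Healthcare FSA: $89.53
Taxable wages = $4,844.15 − $89.53 = $4,754.62
State withholding: $4,754.62 × 0.03 = $142.64
City income tax: $4,754.62 × 0.0185 = $87.96
Federal income tax: $4,754.62 × 0.12 = $570.55
State disability insurance: only $92,657.99 − $91,270.24 = $1,387.75 of this check is subject → $1,387.75 × 0.005 = $6.94
Union dues: $4,844.15 × 0.049 = $237.36
Roth 401(k) contribution: $4,844.15 × 0.058 = $280.96
Employee stock purchase plan: $390.38
Total deductions = $89.53 + $142.64 + $87.96 + $570.55 + $6.94 + $237.36 + $280.96 + $390.38 = $1,806.32
Net pay = $4,844.15 − $1,806.32 = $3,037.83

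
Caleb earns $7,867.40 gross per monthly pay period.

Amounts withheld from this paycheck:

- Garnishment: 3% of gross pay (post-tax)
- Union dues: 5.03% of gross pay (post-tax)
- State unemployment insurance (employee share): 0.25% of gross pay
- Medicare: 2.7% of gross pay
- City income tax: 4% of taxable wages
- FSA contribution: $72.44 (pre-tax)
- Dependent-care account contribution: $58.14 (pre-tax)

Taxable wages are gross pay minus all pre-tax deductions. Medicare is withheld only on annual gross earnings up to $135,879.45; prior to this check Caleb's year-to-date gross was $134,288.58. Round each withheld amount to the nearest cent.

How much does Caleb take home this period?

FSA contribution: $72.44
Dependent-care account contribution: $58.14
Pre-tax total = $72.44 + $58.14 = $130.58
Taxable wages = $7,867.40 − $130.58 = $7,736.82
City income tax: $7,736.82 × 0.04 = $309.47
State unemployment insurance (employee share): $7,867.40 × 0.0025 = $19.67
Medicare: only $135,879.45 − $134,288.58 = $1,590.87 of this check is subject → $1,590.87 × 0.027 = $42.95
Union dues: $7,867.40 × 0.0503 = $395.73
Garnishment: $7,867.40 × 0.03 = $236.02
Total deductions = $72.44 + $58.14 + $309.47 + $19.67 + $42.95 + $395.73 + $236.02 = $1,134.42
Net pay = $7,867.40 − $1,134.42 = $6,732.98

$6,732.98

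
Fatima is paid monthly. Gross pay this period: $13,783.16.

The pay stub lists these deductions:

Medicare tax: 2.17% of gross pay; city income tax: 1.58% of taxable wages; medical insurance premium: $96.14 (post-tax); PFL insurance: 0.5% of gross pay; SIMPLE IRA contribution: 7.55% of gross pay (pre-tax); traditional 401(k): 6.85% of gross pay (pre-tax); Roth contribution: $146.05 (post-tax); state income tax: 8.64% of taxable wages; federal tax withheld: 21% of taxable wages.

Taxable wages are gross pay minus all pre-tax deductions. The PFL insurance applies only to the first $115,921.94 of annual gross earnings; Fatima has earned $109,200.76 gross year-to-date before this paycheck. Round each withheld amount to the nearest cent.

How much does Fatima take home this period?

$7,540.04

SIMPLE IRA contribution: $13,783.16 × 0.0755 = $1,040.63
Traditional 401(k): $13,783.16 × 0.0685 = $944.15
Pre-tax total = $1,040.63 + $944.15 = $1,984.78
Taxable wages = $13,783.16 − $1,984.78 = $11,798.38
Federal tax withheld: $11,798.38 × 0.21 = $2,477.66
State income tax: $11,798.38 × 0.0864 = $1,019.38
City income tax: $11,798.38 × 0.0158 = $186.41
Medicare tax: $13,783.16 × 0.0217 = $299.09
PFL insurance: only $115,921.94 − $109,200.76 = $6,721.18 of this check is subject → $6,721.18 × 0.005 = $33.61
Medical insurance premium: $96.14
Roth contribution: $146.05
Total deductions = $1,040.63 + $944.15 + $2,477.66 + $1,019.38 + $186.41 + $299.09 + $33.61 + $96.14 + $146.05 = $6,243.12
Net pay = $13,783.16 − $6,243.12 = $7,540.04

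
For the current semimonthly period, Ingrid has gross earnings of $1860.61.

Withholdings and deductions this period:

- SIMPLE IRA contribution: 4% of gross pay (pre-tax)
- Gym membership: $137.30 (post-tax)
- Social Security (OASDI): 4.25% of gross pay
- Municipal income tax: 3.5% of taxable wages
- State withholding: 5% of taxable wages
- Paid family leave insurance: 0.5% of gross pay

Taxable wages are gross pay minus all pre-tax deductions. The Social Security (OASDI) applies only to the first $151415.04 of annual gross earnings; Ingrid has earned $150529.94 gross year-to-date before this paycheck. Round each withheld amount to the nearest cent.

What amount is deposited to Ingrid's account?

$1450.14

SIMPLE IRA contribution: $1860.61 × 0.04 = $74.42
Taxable wages = $1860.61 − $74.42 = $1786.19
Municipal income tax: $1786.19 × 0.035 = $62.52
State withholding: $1786.19 × 0.05 = $89.31
Social Security (OASDI): only $151415.04 − $150529.94 = $885.10 of this check is subject → $885.10 × 0.0425 = $37.62
Paid family leave insurance: $1860.61 × 0.005 = $9.30
Gym membership: $137.30
Total deductions = $74.42 + $62.52 + $89.31 + $37.62 + $9.30 + $137.30 = $410.47
Net pay = $1860.61 − $410.47 = $1450.14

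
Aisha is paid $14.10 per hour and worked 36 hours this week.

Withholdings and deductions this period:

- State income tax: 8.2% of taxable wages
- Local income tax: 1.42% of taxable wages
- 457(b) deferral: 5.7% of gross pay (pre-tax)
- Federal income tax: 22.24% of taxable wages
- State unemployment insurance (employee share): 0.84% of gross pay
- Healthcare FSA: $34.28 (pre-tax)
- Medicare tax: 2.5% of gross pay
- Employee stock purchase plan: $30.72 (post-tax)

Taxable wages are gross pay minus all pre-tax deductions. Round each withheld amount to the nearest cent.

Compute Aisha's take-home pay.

$255.14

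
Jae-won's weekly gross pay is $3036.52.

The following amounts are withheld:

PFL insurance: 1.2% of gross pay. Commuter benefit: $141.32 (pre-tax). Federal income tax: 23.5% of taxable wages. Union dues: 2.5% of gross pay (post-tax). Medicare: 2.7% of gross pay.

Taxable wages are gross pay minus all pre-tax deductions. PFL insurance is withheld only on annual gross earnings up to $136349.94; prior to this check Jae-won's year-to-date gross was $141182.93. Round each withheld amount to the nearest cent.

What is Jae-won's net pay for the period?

$2056.93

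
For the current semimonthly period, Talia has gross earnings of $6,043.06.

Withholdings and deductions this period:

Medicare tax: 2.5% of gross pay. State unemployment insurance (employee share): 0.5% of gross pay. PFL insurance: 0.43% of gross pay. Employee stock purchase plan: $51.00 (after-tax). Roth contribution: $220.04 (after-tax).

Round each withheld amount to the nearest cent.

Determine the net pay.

Medicare tax: $6,043.06 × 0.025 = $151.08
State unemployment insurance (employee share): $6,043.06 × 0.005 = $30.22
PFL insurance: $6,043.06 × 0.0043 = $25.99
Roth contribution: $220.04
Employee stock purchase plan: $51.00
Total deductions = $151.08 + $30.22 + $25.99 + $220.04 + $51.00 = $478.33
Net pay = $6,043.06 − $478.33 = $5,564.73

$5,564.73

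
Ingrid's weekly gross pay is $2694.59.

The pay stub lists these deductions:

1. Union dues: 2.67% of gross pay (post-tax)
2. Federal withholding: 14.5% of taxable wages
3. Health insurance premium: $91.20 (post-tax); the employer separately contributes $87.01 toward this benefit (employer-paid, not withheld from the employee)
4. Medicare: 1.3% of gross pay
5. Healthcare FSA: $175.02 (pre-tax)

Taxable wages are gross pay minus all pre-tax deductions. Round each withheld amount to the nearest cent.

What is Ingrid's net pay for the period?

$1956.05

Healthcare FSA: $175.02
Taxable wages = $2694.59 − $175.02 = $2519.57
Federal withholding: $2519.57 × 0.145 = $365.34
Medicare: $2694.59 × 0.013 = $35.03
Union dues: $2694.59 × 0.0267 = $71.95
Health insurance premium: $91.20
(Employer's $87.01 toward health insurance premium is not withheld from the employee.)
Total deductions = $175.02 + $365.34 + $35.03 + $71.95 + $91.20 = $738.54
Net pay = $2694.59 − $738.54 = $1956.05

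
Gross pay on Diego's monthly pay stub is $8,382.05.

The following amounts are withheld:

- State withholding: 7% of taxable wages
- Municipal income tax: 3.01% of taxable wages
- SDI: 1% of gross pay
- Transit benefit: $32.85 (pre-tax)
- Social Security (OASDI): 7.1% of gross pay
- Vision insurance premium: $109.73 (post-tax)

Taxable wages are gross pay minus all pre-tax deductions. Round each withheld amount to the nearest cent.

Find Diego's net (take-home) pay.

$6,724.77

Transit benefit: $32.85
Taxable wages = $8,382.05 − $32.85 = $8,349.20
Municipal income tax: $8,349.20 × 0.0301 = $251.31
State withholding: $8,349.20 × 0.07 = $584.44
Social Security (OASDI): $8,382.05 × 0.071 = $595.13
SDI: $8,382.05 × 0.01 = $83.82
Vision insurance premium: $109.73
Total deductions = $32.85 + $251.31 + $584.44 + $595.13 + $83.82 + $109.73 = $1,657.28
Net pay = $8,382.05 − $1,657.28 = $6,724.77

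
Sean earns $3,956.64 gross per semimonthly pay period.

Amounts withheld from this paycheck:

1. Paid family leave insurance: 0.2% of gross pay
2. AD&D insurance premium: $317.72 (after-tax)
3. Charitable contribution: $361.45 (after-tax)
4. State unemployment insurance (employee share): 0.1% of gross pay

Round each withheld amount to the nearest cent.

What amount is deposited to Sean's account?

$3,265.60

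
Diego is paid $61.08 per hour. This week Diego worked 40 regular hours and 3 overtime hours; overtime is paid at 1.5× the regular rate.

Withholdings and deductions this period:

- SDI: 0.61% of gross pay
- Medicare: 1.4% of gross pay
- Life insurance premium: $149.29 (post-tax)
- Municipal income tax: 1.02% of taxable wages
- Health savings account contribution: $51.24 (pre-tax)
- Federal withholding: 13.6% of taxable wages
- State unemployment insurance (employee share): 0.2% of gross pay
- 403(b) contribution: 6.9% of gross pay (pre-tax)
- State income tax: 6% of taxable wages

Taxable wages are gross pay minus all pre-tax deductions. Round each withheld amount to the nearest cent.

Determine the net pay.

Regular pay: 40 × $61.08 = $2,443.20
Overtime pay: 3 × $61.08 × 1.5 = $274.86
Gross pay = $2,443.20 + $274.86 = $2,718.06
Health savings account contribution: $51.24
403(b) contribution: $2,718.06 × 0.069 = $187.55
Pre-tax total = $51.24 + $187.55 = $238.79
Taxable wages = $2,718.06 − $238.79 = $2,479.27
Federal withholding: $2,479.27 × 0.136 = $337.18
State income tax: $2,479.27 × 0.06 = $148.76
Municipal income tax: $2,479.27 × 0.0102 = $25.29
State unemployment insurance (employee share): $2,718.06 × 0.002 = $5.44
Medicare: $2,718.06 × 0.014 = $38.05
SDI: $2,718.06 × 0.0061 = $16.58
Life insurance premium: $149.29
Total deductions = $51.24 + $187.55 + $337.18 + $148.76 + $25.29 + $5.44 + $38.05 + $16.58 + $149.29 = $959.38
Net pay = $2,718.06 − $959.38 = $1,758.68

$1,758.68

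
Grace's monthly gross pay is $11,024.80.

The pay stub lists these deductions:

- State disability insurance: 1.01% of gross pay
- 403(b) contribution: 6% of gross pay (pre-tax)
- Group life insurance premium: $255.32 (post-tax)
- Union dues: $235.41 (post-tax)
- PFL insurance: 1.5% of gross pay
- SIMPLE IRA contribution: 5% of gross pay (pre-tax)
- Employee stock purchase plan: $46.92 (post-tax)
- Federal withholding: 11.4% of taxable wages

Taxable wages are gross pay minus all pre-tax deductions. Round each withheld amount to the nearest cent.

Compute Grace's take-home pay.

$7,879.12

403(b) contribution: $11,024.80 × 0.06 = $661.49
SIMPLE IRA contribution: $11,024.80 × 0.05 = $551.24
Pre-tax total = $661.49 + $551.24 = $1,212.73
Taxable wages = $11,024.80 − $1,212.73 = $9,812.07
Federal withholding: $9,812.07 × 0.114 = $1,118.58
State disability insurance: $11,024.80 × 0.0101 = $111.35
PFL insurance: $11,024.80 × 0.015 = $165.37
Group life insurance premium: $255.32
Union dues: $235.41
Employee stock purchase plan: $46.92
Total deductions = $661.49 + $551.24 + $1,118.58 + $111.35 + $165.37 + $255.32 + $235.41 + $46.92 = $3,145.68
Net pay = $11,024.80 − $3,145.68 = $7,879.12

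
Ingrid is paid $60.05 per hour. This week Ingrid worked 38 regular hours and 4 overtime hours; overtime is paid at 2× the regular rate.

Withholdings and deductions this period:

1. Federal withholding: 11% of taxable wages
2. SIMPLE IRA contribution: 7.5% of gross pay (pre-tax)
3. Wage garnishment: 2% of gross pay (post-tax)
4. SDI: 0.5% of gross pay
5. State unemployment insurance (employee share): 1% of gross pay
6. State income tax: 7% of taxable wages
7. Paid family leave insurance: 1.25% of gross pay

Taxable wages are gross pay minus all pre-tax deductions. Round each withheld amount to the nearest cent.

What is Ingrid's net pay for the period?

Regular pay: 38 × $60.05 = $2,281.90
Overtime pay: 4 × $60.05 × 2 = $480.40
Gross pay = $2,281.90 + $480.40 = $2,762.30
SIMPLE IRA contribution: $2,762.30 × 0.075 = $207.17
Taxable wages = $2,762.30 − $207.17 = $2,555.13
Federal withholding: $2,555.13 × 0.11 = $281.06
State income tax: $2,555.13 × 0.07 = $178.86
SDI: $2,762.30 × 0.005 = $13.81
State unemployment insurance (employee share): $2,762.30 × 0.01 = $27.62
Paid family leave insurance: $2,762.30 × 0.0125 = $34.53
Wage garnishment: $2,762.30 × 0.02 = $55.25
Total deductions = $207.17 + $281.06 + $178.86 + $13.81 + $27.62 + $34.53 + $55.25 = $798.30
Net pay = $2,762.30 − $798.30 = $1,964.00

$1,964.00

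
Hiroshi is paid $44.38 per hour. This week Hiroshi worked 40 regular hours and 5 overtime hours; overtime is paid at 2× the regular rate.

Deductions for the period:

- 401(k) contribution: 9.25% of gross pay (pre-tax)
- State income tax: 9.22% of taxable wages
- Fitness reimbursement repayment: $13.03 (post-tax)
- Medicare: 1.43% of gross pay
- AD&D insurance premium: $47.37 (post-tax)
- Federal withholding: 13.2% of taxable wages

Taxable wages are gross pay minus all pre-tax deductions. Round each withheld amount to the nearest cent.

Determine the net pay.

$1,470.13

Regular pay: 40 × $44.38 = $1,775.20
Overtime pay: 5 × $44.38 × 2 = $443.80
Gross pay = $1,775.20 + $443.80 = $2,219.00
401(k) contribution: $2,219.00 × 0.0925 = $205.26
Taxable wages = $2,219.00 − $205.26 = $2,013.74
Federal withholding: $2,013.74 × 0.132 = $265.81
State income tax: $2,013.74 × 0.0922 = $185.67
Medicare: $2,219.00 × 0.0143 = $31.73
Fitness reimbursement repayment: $13.03
AD&D insurance premium: $47.37
Total deductions = $205.26 + $265.81 + $185.67 + $31.73 + $13.03 + $47.37 = $748.87
Net pay = $2,219.00 − $748.87 = $1,470.13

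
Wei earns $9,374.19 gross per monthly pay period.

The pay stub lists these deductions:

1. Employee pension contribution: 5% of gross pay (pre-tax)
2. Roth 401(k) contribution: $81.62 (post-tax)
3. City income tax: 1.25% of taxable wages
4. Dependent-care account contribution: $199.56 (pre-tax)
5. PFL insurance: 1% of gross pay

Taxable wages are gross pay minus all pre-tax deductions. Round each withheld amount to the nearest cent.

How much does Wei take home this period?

$8,421.74

Dependent-care account contribution: $199.56
Employee pension contribution: $9,374.19 × 0.05 = $468.71
Pre-tax total = $199.56 + $468.71 = $668.27
Taxable wages = $9,374.19 − $668.27 = $8,705.92
City income tax: $8,705.92 × 0.0125 = $108.82
PFL insurance: $9,374.19 × 0.01 = $93.74
Roth 401(k) contribution: $81.62
Total deductions = $199.56 + $468.71 + $108.82 + $93.74 + $81.62 = $952.45
Net pay = $9,374.19 − $952.45 = $8,421.74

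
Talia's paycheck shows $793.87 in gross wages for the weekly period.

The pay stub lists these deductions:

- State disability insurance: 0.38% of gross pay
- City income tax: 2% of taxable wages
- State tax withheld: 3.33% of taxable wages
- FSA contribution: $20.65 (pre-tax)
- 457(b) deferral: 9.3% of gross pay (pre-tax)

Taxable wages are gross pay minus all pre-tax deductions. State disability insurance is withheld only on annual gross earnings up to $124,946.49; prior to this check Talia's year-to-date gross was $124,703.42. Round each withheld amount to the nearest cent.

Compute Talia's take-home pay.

457(b) deferral: $793.87 × 0.093 = $73.83
FSA contribution: $20.65
Pre-tax total = $73.83 + $20.65 = $94.48
Taxable wages = $793.87 − $94.48 = $699.39
City income tax: $699.39 × 0.02 = $13.99
State tax withheld: $699.39 × 0.0333 = $23.29
State disability insurance: only $124,946.49 − $124,703.42 = $243.07 of this check is subject → $243.07 × 0.0038 = $0.92
Total deductions = $73.83 + $20.65 + $13.99 + $23.29 + $0.92 = $132.68
Net pay = $793.87 − $132.68 = $661.19

$661.19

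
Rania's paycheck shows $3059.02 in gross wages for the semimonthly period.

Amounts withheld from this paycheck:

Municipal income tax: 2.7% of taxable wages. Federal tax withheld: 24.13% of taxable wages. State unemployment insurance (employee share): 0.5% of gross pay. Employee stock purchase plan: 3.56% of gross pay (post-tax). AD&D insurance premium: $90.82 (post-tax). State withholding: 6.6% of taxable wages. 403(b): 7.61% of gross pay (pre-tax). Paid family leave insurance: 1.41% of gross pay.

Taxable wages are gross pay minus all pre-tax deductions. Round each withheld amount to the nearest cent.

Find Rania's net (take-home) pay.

$1623.27

403(b): $3059.02 × 0.0761 = $232.79
Taxable wages = $3059.02 − $232.79 = $2826.23
Federal tax withheld: $2826.23 × 0.2413 = $681.97
Municipal income tax: $2826.23 × 0.027 = $76.31
State withholding: $2826.23 × 0.066 = $186.53
Paid family leave insurance: $3059.02 × 0.0141 = $43.13
State unemployment insurance (employee share): $3059.02 × 0.005 = $15.30
Employee stock purchase plan: $3059.02 × 0.0356 = $108.90
AD&D insurance premium: $90.82
Total deductions = $232.79 + $681.97 + $76.31 + $186.53 + $43.13 + $15.30 + $108.90 + $90.82 = $1435.75
Net pay = $3059.02 − $1435.75 = $1623.27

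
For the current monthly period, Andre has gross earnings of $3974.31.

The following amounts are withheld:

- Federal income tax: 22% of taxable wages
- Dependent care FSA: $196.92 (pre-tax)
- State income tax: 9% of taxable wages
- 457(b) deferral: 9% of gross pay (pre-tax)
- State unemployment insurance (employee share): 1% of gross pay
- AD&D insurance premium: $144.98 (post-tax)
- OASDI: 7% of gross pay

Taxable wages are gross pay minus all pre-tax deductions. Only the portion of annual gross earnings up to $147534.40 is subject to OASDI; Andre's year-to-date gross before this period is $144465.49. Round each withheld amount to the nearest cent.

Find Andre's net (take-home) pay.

457(b) deferral: $3974.31 × 0.09 = $357.69
Dependent care FSA: $196.92
Pre-tax total = $357.69 + $196.92 = $554.61
Taxable wages = $3974.31 − $554.61 = $3419.70
Federal income tax: $3419.70 × 0.22 = $752.33
State income tax: $3419.70 × 0.09 = $307.77
State unemployment insurance (employee share): $3974.31 × 0.01 = $39.74
OASDI: only $147534.40 − $144465.49 = $3068.91 of this check is subject → $3068.91 × 0.07 = $214.82
AD&D insurance premium: $144.98
Total deductions = $357.69 + $196.92 + $752.33 + $307.77 + $39.74 + $214.82 + $144.98 = $2014.25
Net pay = $3974.31 − $2014.25 = $1960.06

$1960.06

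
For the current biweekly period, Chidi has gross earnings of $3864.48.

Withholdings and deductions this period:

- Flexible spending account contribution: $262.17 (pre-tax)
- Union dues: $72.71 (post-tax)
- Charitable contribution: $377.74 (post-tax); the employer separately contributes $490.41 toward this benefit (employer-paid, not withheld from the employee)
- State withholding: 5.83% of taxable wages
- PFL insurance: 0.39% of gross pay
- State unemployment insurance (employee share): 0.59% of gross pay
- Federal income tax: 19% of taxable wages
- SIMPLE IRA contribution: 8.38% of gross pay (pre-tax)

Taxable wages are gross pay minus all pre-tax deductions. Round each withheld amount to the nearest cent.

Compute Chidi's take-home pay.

SIMPLE IRA contribution: $3864.48 × 0.0838 = $323.84
Flexible spending account contribution: $262.17
Pre-tax total = $323.84 + $262.17 = $586.01
Taxable wages = $3864.48 − $586.01 = $3278.47
State withholding: $3278.47 × 0.0583 = $191.13
Federal income tax: $3278.47 × 0.19 = $622.91
State unemployment insurance (employee share): $3864.48 × 0.0059 = $22.80
PFL insurance: $3864.48 × 0.0039 = $15.07
Union dues: $72.71
Charitable contribution: $377.74
(Employer's $490.41 toward charitable contribution is not withheld from the employee.)
Total deductions = $323.84 + $262.17 + $191.13 + $622.91 + $22.80 + $15.07 + $72.71 + $377.74 = $1888.37
Net pay = $3864.48 − $1888.37 = $1976.11

$1976.11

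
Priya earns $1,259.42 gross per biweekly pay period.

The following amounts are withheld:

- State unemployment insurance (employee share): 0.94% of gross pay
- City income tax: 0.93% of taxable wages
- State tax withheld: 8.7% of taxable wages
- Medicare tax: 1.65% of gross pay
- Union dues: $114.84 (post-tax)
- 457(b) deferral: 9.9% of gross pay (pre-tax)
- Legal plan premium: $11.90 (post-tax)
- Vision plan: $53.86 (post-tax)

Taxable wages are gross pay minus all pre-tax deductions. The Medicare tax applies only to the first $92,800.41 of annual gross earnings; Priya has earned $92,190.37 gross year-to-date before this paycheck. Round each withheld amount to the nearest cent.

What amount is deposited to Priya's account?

$822.96

457(b) deferral: $1,259.42 × 0.099 = $124.68
Taxable wages = $1,259.42 − $124.68 = $1,134.74
State tax withheld: $1,134.74 × 0.087 = $98.72
City income tax: $1,134.74 × 0.0093 = $10.55
Medicare tax: only $92,800.41 − $92,190.37 = $610.04 of this check is subject → $610.04 × 0.0165 = $10.07
State unemployment insurance (employee share): $1,259.42 × 0.0094 = $11.84
Union dues: $114.84
Legal plan premium: $11.90
Vision plan: $53.86
Total deductions = $124.68 + $98.72 + $10.55 + $10.07 + $11.84 + $114.84 + $11.90 + $53.86 = $436.46
Net pay = $1,259.42 − $436.46 = $822.96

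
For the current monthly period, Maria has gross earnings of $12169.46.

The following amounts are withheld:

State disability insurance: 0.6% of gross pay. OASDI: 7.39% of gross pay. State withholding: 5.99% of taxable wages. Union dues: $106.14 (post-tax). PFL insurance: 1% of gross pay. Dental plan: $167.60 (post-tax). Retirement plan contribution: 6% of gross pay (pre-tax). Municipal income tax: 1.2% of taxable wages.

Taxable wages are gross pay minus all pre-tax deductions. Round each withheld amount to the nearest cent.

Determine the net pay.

Retirement plan contribution: $12169.46 × 0.06 = $730.17
Taxable wages = $12169.46 − $730.17 = $11439.29
State withholding: $11439.29 × 0.0599 = $685.21
Municipal income tax: $11439.29 × 0.012 = $137.27
PFL insurance: $12169.46 × 0.01 = $121.69
OASDI: $12169.46 × 0.0739 = $899.32
State disability insurance: $12169.46 × 0.006 = $73.02
Dental plan: $167.60
Union dues: $106.14
Total deductions = $730.17 + $685.21 + $137.27 + $121.69 + $899.32 + $73.02 + $167.60 + $106.14 = $2920.42
Net pay = $12169.46 − $2920.42 = $9249.04

$9249.04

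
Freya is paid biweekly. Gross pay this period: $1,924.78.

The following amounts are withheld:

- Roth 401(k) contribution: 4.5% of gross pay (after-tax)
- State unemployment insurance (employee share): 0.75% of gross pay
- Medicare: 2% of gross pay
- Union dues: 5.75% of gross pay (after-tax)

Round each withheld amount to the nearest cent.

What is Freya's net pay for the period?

$1,674.55

State unemployment insurance (employee share): $1,924.78 × 0.0075 = $14.44
Medicare: $1,924.78 × 0.02 = $38.50
Union dues: $1,924.78 × 0.0575 = $110.67
Roth 401(k) contribution: $1,924.78 × 0.045 = $86.62
Total deductions = $14.44 + $38.50 + $110.67 + $86.62 = $250.23
Net pay = $1,924.78 − $250.23 = $1,674.55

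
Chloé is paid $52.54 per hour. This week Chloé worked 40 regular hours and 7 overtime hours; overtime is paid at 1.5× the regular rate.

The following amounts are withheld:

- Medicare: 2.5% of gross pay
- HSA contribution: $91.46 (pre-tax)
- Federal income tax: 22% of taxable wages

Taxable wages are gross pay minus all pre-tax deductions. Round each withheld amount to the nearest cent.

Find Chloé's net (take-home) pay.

$1,931.88

Regular pay: 40 × $52.54 = $2,101.60
Overtime pay: 7 × $52.54 × 1.5 = $551.67
Gross pay = $2,101.60 + $551.67 = $2,653.27
HSA contribution: $91.46
Taxable wages = $2,653.27 − $91.46 = $2,561.81
Federal income tax: $2,561.81 × 0.22 = $563.60
Medicare: $2,653.27 × 0.025 = $66.33
Total deductions = $91.46 + $563.60 + $66.33 = $721.39
Net pay = $2,653.27 − $721.39 = $1,931.88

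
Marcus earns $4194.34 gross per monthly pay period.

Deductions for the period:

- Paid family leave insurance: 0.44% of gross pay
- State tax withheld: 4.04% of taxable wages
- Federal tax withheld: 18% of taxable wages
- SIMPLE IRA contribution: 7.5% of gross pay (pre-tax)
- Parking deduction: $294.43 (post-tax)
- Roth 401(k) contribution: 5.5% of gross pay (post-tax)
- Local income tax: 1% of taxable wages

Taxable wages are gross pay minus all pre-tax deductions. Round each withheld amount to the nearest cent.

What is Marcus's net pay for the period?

$2442.28

SIMPLE IRA contribution: $4194.34 × 0.075 = $314.58
Taxable wages = $4194.34 − $314.58 = $3879.76
State tax withheld: $3879.76 × 0.0404 = $156.74
Federal tax withheld: $3879.76 × 0.18 = $698.36
Local income tax: $3879.76 × 0.01 = $38.80
Paid family leave insurance: $4194.34 × 0.0044 = $18.46
Roth 401(k) contribution: $4194.34 × 0.055 = $230.69
Parking deduction: $294.43
Total deductions = $314.58 + $156.74 + $698.36 + $38.80 + $18.46 + $230.69 + $294.43 = $1752.06
Net pay = $4194.34 − $1752.06 = $2442.28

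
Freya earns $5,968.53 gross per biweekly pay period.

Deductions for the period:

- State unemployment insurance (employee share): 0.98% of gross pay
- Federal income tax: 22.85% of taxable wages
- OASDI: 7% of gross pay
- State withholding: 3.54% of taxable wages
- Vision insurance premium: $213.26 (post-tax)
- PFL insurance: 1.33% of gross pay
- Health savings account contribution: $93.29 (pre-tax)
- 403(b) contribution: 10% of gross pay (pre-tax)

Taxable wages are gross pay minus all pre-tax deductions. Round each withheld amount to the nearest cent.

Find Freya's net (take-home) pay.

$3,116.49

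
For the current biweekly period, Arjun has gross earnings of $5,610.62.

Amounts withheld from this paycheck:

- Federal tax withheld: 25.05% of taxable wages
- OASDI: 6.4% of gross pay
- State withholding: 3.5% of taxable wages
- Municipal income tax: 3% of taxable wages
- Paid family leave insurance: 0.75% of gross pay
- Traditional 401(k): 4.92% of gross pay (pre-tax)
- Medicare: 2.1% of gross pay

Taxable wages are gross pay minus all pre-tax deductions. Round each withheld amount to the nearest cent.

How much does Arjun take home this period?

$3,132.54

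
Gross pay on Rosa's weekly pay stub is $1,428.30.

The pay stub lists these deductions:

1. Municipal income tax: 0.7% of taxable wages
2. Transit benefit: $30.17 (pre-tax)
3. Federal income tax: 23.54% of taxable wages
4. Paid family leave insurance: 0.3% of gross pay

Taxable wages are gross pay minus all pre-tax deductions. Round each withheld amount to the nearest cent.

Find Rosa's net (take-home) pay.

Transit benefit: $30.17
Taxable wages = $1,428.30 − $30.17 = $1,398.13
Municipal income tax: $1,398.13 × 0.007 = $9.79
Federal income tax: $1,398.13 × 0.2354 = $329.12
Paid family leave insurance: $1,428.30 × 0.003 = $4.28
Total deductions = $30.17 + $9.79 + $329.12 + $4.28 = $373.36
Net pay = $1,428.30 − $373.36 = $1,054.94

$1,054.94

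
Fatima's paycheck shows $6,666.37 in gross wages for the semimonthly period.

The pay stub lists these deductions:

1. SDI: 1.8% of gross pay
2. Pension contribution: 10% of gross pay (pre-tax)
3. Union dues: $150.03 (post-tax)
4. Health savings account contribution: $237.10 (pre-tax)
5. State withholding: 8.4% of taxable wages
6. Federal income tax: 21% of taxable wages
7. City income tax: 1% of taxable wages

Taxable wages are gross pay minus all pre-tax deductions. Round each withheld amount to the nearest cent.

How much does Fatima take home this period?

Health savings account contribution: $237.10
Pension contribution: $6,666.37 × 0.1 = $666.64
Pre-tax total = $237.10 + $666.64 = $903.74
Taxable wages = $6,666.37 − $903.74 = $5,762.63
Federal income tax: $5,762.63 × 0.21 = $1,210.15
City income tax: $5,762.63 × 0.01 = $57.63
State withholding: $5,762.63 × 0.084 = $484.06
SDI: $6,666.37 × 0.018 = $119.99
Union dues: $150.03
Total deductions = $237.10 + $666.64 + $1,210.15 + $57.63 + $484.06 + $119.99 + $150.03 = $2,925.60
Net pay = $6,666.37 − $2,925.60 = $3,740.77

$3,740.77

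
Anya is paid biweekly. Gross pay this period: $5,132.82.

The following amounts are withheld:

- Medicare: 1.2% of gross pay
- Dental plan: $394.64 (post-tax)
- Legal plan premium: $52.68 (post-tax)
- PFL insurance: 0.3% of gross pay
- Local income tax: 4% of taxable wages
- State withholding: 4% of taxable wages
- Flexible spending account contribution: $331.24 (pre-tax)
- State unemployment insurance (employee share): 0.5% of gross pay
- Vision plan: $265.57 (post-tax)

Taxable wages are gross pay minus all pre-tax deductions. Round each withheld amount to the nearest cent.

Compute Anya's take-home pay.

Flexible spending account contribution: $331.24
Taxable wages = $5,132.82 − $331.24 = $4,801.58
State withholding: $4,801.58 × 0.04 = $192.06
Local income tax: $4,801.58 × 0.04 = $192.06
Medicare: $5,132.82 × 0.012 = $61.59
PFL insurance: $5,132.82 × 0.003 = $15.40
State unemployment insurance (employee share): $5,132.82 × 0.005 = $25.66
Vision plan: $265.57
Dental plan: $394.64
Legal plan premium: $52.68
Total deductions = $331.24 + $192.06 + $192.06 + $61.59 + $15.40 + $25.66 + $265.57 + $394.64 + $52.68 = $1,530.90
Net pay = $5,132.82 − $1,530.90 = $3,601.92

$3,601.92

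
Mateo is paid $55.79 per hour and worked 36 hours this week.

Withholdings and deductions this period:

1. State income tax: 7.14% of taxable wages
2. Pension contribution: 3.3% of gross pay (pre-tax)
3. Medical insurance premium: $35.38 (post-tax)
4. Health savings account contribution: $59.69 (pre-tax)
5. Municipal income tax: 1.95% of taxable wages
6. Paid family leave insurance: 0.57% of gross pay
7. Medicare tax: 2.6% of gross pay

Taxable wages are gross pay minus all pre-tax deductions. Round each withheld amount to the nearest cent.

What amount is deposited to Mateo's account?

Gross pay: 36 × $55.79 = $2,008.44
Health savings account contribution: $59.69
Pension contribution: $2,008.44 × 0.033 = $66.28
Pre-tax total = $59.69 + $66.28 = $125.97
Taxable wages = $2,008.44 − $125.97 = $1,882.47
State income tax: $1,882.47 × 0.0714 = $134.41
Municipal income tax: $1,882.47 × 0.0195 = $36.71
Paid family leave insurance: $2,008.44 × 0.0057 = $11.45
Medicare tax: $2,008.44 × 0.026 = $52.22
Medical insurance premium: $35.38
Total deductions = $59.69 + $66.28 + $134.41 + $36.71 + $11.45 + $52.22 + $35.38 = $396.14
Net pay = $2,008.44 − $396.14 = $1,612.30

$1,612.30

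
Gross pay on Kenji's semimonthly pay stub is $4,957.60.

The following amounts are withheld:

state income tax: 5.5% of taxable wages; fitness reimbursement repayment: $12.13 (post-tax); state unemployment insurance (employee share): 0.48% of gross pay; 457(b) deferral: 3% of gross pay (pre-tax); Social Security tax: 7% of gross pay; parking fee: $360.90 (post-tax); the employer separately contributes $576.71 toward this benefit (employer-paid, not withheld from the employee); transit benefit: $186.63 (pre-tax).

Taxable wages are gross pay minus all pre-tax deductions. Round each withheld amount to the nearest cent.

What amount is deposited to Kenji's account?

457(b) deferral: $4,957.60 × 0.03 = $148.73
Transit benefit: $186.63
Pre-tax total = $148.73 + $186.63 = $335.36
Taxable wages = $4,957.60 − $335.36 = $4,622.24
State income tax: $4,622.24 × 0.055 = $254.22
Social Security tax: $4,957.60 × 0.07 = $347.03
State unemployment insurance (employee share): $4,957.60 × 0.0048 = $23.80
Parking fee: $360.90
Fitness reimbursement repayment: $12.13
(Employer's $576.71 toward parking fee is not withheld from the employee.)
Total deductions = $148.73 + $186.63 + $254.22 + $347.03 + $23.80 + $360.90 + $12.13 = $1,333.44
Net pay = $4,957.60 − $1,333.44 = $3,624.16

$3,624.16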